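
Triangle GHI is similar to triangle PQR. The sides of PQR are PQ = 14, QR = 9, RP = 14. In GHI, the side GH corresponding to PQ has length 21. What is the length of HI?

Since the triangles are similar, the ratio of corresponding sides is constant.
Scale factor k = GH / PQ = 21 / 14 = 3/2
HI = k * QR = 3/2 * 9 = 27/2

27/2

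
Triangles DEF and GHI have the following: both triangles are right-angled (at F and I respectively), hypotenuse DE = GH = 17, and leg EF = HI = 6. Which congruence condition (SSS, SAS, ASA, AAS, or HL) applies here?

Consider the given information: both triangles are right-angled (at F and I respectively), hypotenuse DE = GH = 17, and leg EF = HI = 6
This is not SSS or SAS: SSS requires all three pairs of sides, but we don't have that. SAS requires two sides and the included angle between them.
The correct criterion is HL. The hypotenuse and one leg of two right triangles are equal (Hypotenuse-Leg).

HL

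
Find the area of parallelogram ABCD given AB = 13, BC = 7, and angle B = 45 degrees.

The area of a parallelogram equals the product of two adjacent sides times the sine of the included angle.
This is because the height equals 7 * sin(45°) = 7*sqrt(2)/2.
Area = 13 * 7*sqrt(2)/2 = 91*sqrt(2)/2

91*sqrt(2)/2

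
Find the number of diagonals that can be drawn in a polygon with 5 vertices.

Each of the 5 vertices connects to 2 non-adjacent vertices via diagonals.
Total connections = 5 × 2 = 10, but each diagonal is counted twice.
Number of diagonals = 10 / 2 = 5.

5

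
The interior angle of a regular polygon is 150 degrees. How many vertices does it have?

Exterior angle = 180 - 150 = 30. n = 360 / 30 = 12.

12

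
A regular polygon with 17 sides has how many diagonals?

Each of the 17 vertices connects to 14 non-adjacent vertices via diagonals.
Total connections = 17 × 14 = 238, but each diagonal is counted twice.
Number of diagonals = 238 / 2 = 119.

119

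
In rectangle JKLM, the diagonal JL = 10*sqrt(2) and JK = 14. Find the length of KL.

Using the Pythagorean theorem: d^2 = a^2 + b^2
b^2 = d^2 - a^2
b^2 = 200 - 196
b^2 = 4
b = sqrt(4) = 2

2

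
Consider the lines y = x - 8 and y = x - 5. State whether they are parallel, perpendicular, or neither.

Slope of line 1: m1 = 1
Slope of line 2: m2 = 1
m1 = m2, so the lines are parallel.

Parallel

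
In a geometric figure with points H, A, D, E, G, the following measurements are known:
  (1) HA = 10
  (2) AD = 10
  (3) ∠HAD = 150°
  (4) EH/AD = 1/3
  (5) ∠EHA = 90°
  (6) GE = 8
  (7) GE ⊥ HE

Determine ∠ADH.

Step 1: By the law of cosines on triangle DAH: DH² = 10² + 10² − 2·10·10·cos(150°) = 373.21, so DH ≈ 19.32.
Step 2: By the inverse law of cosines on triangle ADH: cos(∠ADH) = (10² + 19.32² − 10²) / (2·10·19.32) = 373.21/386.37 = 0.9659, so ∠ADH = 15°.

Therefore, the measure of angle ∠ADH = 15°.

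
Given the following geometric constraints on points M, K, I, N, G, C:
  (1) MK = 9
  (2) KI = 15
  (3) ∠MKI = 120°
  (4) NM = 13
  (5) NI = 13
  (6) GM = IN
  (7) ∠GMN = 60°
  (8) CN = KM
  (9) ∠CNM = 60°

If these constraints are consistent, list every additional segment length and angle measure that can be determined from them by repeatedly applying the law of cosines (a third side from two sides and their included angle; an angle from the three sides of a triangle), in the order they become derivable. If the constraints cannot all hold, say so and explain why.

The constraints are consistent. Derivable facts, in order:
After 1 step:
- MC = √133
- MI = 21
- NG = 13
After 2 steps:
- ∠CMN = 42.52°
- ∠GNM = 60°
- ∠IMK = 38.21°
- ∠IMN = 36.13°
- ∠INM = 107.74°
- ∠KIM = 21.79°
- ∠MCN = 77.48°
- ∠MGN = 60°
- ∠MIN = 36.13°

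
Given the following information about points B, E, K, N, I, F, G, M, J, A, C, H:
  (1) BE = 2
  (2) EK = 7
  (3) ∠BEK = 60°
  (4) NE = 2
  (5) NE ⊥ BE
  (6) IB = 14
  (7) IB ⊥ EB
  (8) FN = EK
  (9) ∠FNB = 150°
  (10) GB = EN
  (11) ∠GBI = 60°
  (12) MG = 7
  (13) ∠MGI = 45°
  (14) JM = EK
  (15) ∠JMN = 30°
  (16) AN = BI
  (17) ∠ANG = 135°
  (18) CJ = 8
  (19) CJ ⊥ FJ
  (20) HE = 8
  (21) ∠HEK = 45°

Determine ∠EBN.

Step 1: By the law of cosines on triangle BEN: BN² = 2² + 2² − 2·2·2·cos(90°) = 8, so BN = 2·√2.
Step 2: By the inverse law of cosines on triangle EBN: cos(∠EBN) = (2² + (2·√2)² − 2²) / (2·2·2·√2) = 8/11.31 = 0.7071, so ∠EBN = 45°.

Therefore, the measure of angle ∠EBN = 45°.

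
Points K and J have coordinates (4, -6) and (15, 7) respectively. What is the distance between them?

d = sqrt((15 - 4)^2 + (7 - -6)^2)
d = sqrt(11^2 + 13^2)
d = sqrt(121 + 169)
d = sqrt(290)

sqrt(290)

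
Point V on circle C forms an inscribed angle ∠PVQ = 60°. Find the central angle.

By the inscribed angle theorem, the central angle is twice the inscribed angle.
Central angle = 2 × 60° = 120°

120°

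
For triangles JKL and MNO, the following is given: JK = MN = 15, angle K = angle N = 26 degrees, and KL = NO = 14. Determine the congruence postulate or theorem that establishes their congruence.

Consider the given information: JK = MN = 15, angle K = angle N = 26 degrees, and KL = NO = 14
This is not AAS or HL: AAS requires two angles and a non-included side. HL only applies to right triangles with matching hypotenuse and leg.
The correct criterion is SAS. Two pairs of corresponding sides and the included angle are equal (Side-Angle-Side).

SAS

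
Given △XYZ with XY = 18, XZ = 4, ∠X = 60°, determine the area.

Area = (1/2)(18)(4) sin(60°) = (1/2)(18)(4)(sqrt(3)/2) = 18*sqrt(3)

18*sqrt(3)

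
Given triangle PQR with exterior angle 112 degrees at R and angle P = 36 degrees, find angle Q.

angle Q = 112 - 36 = 76 degrees (exterior angle theorem).

76 degrees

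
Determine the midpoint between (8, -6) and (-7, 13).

The midpoint is the average of the coordinates:
x: (8 + -7)/2 = 1/2
y: (-6 + 13)/2 = 7/2
Midpoint = (1/2, 7/2)

(1/2, 7/2)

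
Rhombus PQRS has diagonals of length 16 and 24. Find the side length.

Half-diagonals are 8 and 12. side = sqrt(8^2 + 12^2) = sqrt(208) = 4*sqrt(13)

4*sqrt(13)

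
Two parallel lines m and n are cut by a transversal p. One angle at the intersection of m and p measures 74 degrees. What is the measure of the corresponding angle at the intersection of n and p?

Corresponding angles formed by parallel lines and a transversal are equal.
The given angle is 74 degrees.
The corresponding angle = 74 degrees.

74 degrees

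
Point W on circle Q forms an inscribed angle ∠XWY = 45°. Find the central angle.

The inscribed angle theorem states that a central angle is always twice any inscribed angle that subtends the same arc.
Since the inscribed angle is 45°, the central angle = 2 × 45° = 90°.

90°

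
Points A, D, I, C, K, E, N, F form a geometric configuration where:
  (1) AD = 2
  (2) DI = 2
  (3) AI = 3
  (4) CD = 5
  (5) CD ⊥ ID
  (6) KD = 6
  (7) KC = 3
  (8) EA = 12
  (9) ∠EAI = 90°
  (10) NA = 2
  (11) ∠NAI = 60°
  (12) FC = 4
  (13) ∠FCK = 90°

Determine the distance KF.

Step 1: By the law of cosines on triangle KCF: KF² = 3² + 4² − 2·3·4·cos(90°) = 25, so KF = 5.

Therefore, the length of KF = 5.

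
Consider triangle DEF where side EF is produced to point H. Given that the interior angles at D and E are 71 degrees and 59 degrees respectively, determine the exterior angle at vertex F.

Exterior angle = 71 + 59 = 130 degrees (exterior angle theorem).

130 degrees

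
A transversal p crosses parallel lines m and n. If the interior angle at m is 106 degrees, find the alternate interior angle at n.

Alternate interior angles are equal: 106 degrees.

106 degrees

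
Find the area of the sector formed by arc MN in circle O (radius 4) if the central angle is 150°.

Sector area = π(4²)(5/12) = 20*pi/3

20*pi/3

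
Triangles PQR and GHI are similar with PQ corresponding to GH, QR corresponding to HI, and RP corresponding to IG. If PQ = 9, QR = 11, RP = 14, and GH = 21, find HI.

k = 21/9 = 7/3. HI = 7/3 * 11 = 77/3.

77/3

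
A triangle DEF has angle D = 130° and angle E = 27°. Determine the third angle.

angle F = 180 - 130 - 27 = 23 degrees.

23 degrees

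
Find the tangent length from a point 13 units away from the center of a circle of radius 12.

The tangent, radius, and line from the external point to the center form a right triangle.
The right angle is where the tangent meets the radius.
By the Pythagorean theorem: tangent² + 12² = 13²
tangent² = 169 - 144 = 25
tangent = 5

5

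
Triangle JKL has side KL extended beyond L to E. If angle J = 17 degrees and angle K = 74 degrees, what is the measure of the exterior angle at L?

Exterior angle = 17 + 74 = 91 degrees (exterior angle theorem).

91 degrees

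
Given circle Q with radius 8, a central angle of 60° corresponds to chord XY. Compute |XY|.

Drop a perpendicular from the center to the chord, bisecting both the chord and the central angle.
Each half-chord = r sin(θ/2) = 8 sin(30°).
The full chord = 2 × 8 × sin(30°) = 8.

8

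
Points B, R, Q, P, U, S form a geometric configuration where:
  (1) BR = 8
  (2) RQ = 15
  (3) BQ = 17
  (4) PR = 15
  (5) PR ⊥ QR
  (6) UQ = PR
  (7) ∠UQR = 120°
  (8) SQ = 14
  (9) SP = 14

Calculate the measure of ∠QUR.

From the given relations: UQ = PR = 15.
Step 1: By the law of cosines on triangle UQR: UR² = 15² + 15² − 2·15·15·cos(120°) = 675, so UR = 15·√3.
Step 2: By the inverse law of cosines on triangle QUR: cos(∠QUR) = (15² + (15·√3)² − 15²) / (2·15·15·√3) = 675/779.42 = 0.866, so ∠QUR = 30°.

Therefore, the measure of angle ∠QUR = 30°.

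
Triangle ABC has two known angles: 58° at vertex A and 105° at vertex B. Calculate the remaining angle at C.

angle C = 180 - 58 - 105 = 17 degrees.

17 degrees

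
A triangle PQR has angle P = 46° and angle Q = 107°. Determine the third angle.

Let angle R = x. Then 46 + 107 + x = 180.
x = 180 - 153 = 27 degrees.

27 degrees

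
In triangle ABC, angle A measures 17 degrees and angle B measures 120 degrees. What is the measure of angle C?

By the triangle angle sum property, the three interior angles of any triangle add up to 180°.
We know angle A = 17° and angle B = 120°, so their sum is 137°.
Therefore angle C = 180° - 137° = 43°.

43 degrees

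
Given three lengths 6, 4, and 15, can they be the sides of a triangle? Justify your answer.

Check the triangle inequality: 6 + 4 = 10 ≤ 15.
Since the sum of two sides does not exceed the third, no triangle can be formed.

No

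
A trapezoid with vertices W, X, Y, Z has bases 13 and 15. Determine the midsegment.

The midsegment of a trapezoid = (base1 + base2) / 2
midsegment = (13 + 15) / 2
midsegment = 28 / 2
midsegment = 14

14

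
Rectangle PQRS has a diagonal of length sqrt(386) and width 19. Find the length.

b = sqrt(d^2 - a^2) = sqrt(386 - 361) = sqrt(25) = 5

5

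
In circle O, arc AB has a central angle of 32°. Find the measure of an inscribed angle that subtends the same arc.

An inscribed angle intercepts an arc from a point on the circle, while the central angle intercepts the same arc from the center.
The inscribed angle is always half the central angle: 32° / 2 = 16°.

16°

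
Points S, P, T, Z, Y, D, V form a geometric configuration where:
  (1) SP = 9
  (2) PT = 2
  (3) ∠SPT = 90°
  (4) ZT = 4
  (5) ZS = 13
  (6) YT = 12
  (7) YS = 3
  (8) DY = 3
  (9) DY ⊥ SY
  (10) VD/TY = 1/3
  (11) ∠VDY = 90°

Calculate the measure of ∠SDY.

Step 1: By the law of cosines on triangle DYS: DS² = 3² + 3² − 2·3·3·cos(90°) = 18, so DS = 3·√2.
Step 2: By the inverse law of cosines on triangle SDY: cos(∠SDY) = ((3·√2)² + 3² − 3²) / (2·3·√2·3) = 18/25.46 = 0.7071, so ∠SDY = 45°.

Therefore, the measure of angle ∠SDY = 45°.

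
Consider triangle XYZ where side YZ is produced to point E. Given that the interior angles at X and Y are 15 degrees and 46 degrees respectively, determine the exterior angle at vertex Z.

By the exterior angle theorem, an exterior angle of a triangle equals the sum of the two remote interior angles.
Exterior angle = angle X + angle Y
Exterior angle = 15 + 46 = 61 degrees

61 degrees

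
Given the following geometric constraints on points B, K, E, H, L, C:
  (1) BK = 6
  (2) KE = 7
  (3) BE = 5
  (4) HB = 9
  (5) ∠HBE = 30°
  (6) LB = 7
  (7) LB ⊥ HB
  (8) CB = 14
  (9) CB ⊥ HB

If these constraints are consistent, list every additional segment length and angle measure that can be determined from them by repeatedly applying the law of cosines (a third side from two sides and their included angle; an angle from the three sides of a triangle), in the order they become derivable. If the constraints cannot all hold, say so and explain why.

The constraints are consistent. Derivable facts, in order:
After 1 step:
- EH ≈ 5.3
- HC ≈ 16.64
- HL = √130
- ∠BEK = 57.12°
- ∠BKE = 44.42°
- ∠EBK = 78.46°
After 2 steps:
- ∠BCH = 32.74°
- ∠BEH = 121.84°
- ∠BHC = 57.26°
- ∠BHE = 28.16°
- ∠BHL = 37.87°
- ∠BLH = 52.13°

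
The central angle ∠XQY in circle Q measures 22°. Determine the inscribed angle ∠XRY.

An inscribed angle intercepts an arc from a point on the circle, while the central angle intercepts the same arc from the center.
The inscribed angle is always half the central angle: 22° / 2 = 11°.

11°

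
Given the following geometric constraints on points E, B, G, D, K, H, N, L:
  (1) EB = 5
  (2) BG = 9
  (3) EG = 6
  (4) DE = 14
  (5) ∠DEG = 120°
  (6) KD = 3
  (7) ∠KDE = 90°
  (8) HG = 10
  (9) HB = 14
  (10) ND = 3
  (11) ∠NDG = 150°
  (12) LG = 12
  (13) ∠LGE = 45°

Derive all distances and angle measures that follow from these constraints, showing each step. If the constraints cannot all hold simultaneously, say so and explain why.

The constraints are consistent.

Step 1: From ED = 14, DK = 3, and ∠EDK = 90°, by the law of cosines:
  EK² = ED² + DK² - 2·ED·DK·cos(90°) = 196 + 9 - 0 = 205
  EK ≈ 14.32

Step 2: From EG = 6, GL = 12, and ∠EGL = 45°, by the law of cosines:
  EL² = EG² + GL² - 2·EG·GL·cos(45°) = 36 + 144 - 101.8 = 78.18
  EL ≈ 8.84

Step 3: From GE = 6, ED = 14, and ∠GED = 120°, by the law of cosines:
  GD² = GE² + ED² - 2·GE·ED·cos(120°) = 36 + 196 + 84 = 316
  GD = 2·√79

Step 4: From EB = 5, EG = 6, BG = 9, by the inverse law of cosines:
  cos(∠BEG) = (EB² + EG² - BG²) / (2·EB·EG)
  ∠BEG = 109.47°

Step 5: From BE = 5, BG = 9, EG = 6, by the inverse law of cosines:
  cos(∠EBG) = (BE² + BG² - EG²) / (2·BE·BG)
  ∠EBG = 38.94°

Step 6: From BG = 9, BH = 14, GH = 10, by the inverse law of cosines:
  cos(∠GBH) = (BG² + BH² - GH²) / (2·BG·BH)
  ∠GBH = 45.38°

Step 7: From GB = 9, GE = 6, BE = 5, by the inverse law of cosines:
  cos(∠BGE) = (GB² + GE² - BE²) / (2·GB·GE)
  ∠BGE = 31.59°

Step 8: From GB = 9, GH = 10, BH = 14, by the inverse law of cosines:
  cos(∠BGH) = (GB² + GH² - BH²) / (2·GB·GH)
  ∠BGH = 94.78°

Step 9: From HB = 14, HG = 10, BG = 9, by the inverse law of cosines:
  cos(∠BHG) = (HB² + HG² - BG²) / (2·HB·HG)
  ∠BHG = 39.84°

Step 10: From GD = 2·√79, DN = 3, and ∠GDN = 150°, by the law of cosines:
  GN² = GD² + DN² - 2·GD·DN·cos(150°) = 316 + 9 + 92.37 = 417.4
  GN ≈ 20.43

Step 11: From ED = 14, EK = 14.32, DK = 3, by the inverse law of cosines:
  cos(∠DEK) = (ED² + EK² - DK²) / (2·ED·EK)
  ∠DEK = 12.09°

Step 12: From EG = 6, EL = 8.84, GL = 12, by the inverse law of cosines:
  cos(∠GEL) = (EG² + EL² - GL²) / (2·EG·EL)
  ∠GEL = 106.32°

Step 13: From GD = 2·√79, GE = 6, DE = 14, by the inverse law of cosines:
  cos(∠DGE) = (GD² + GE² - DE²) / (2·GD·GE)
  ∠DGE = 43°

Step 14: From DE = 14, DG = 2·√79, EG = 6, by the inverse law of cosines:
  cos(∠EDG) = (DE² + DG² - EG²) / (2·DE·DG)
  ∠EDG = 17°

Step 15: From KD = 3, KE = 14.32, DE = 14, by the inverse law of cosines:
  cos(∠DKE) = (KD² + KE² - DE²) / (2·KD·KE)
  ∠DKE = 77.91°

Step 16: From LE = 8.84, LG = 12, EG = 6, by the inverse law of cosines:
  cos(∠ELG) = (LE² + LG² - EG²) / (2·LE·LG)
  ∠ELG = 28.68°

Step 17: From GD = 2·√79, GN = 20.43, DN = 3, by the inverse law of cosines:
  cos(∠DGN) = (GD² + GN² - DN²) / (2·GD·GN)
  ∠DGN = 4.21°

Step 18: From ND = 3, NG = 20.43, DG = 2·√79, by the inverse law of cosines:
  cos(∠DNG) = (ND² + NG² - DG²) / (2·ND·NG)
  ∠DNG = 25.79°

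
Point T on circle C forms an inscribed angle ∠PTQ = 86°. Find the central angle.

The inscribed angle theorem states that a central angle is always twice any inscribed angle that subtends the same arc.
Since the inscribed angle is 86°, the central angle = 2 × 86° = 172°.

172°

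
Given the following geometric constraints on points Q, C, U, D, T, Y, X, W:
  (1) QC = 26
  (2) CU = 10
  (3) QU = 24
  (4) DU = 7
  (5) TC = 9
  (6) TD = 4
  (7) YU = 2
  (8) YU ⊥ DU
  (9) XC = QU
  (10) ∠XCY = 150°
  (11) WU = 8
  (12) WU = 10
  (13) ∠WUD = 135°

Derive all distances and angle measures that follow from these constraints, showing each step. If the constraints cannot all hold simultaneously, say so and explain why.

These constraints are not satisfiable: (11) WU = 8 and (12) WU = 10 assign two different lengths to the same segment. No planar figure meets all of them, so nothing further can be derived.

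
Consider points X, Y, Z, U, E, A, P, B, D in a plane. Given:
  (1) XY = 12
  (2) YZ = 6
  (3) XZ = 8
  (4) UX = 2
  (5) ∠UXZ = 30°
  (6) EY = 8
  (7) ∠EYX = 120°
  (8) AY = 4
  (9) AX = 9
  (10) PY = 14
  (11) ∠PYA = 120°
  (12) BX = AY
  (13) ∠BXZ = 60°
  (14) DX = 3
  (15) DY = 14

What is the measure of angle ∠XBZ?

From the given relations: BX = AY = 4.
Step 1: By the law of cosines on triangle BXZ: BZ² = 4² + 8² − 2·4·8·cos(60°) = 48, so BZ = 4·√3.
Step 2: By the inverse law of cosines on triangle XBZ: cos(∠XBZ) = (4² + (4·√3)² − 8²) / (2·4·4·√3) = 0/55.43 = 0, so ∠XBZ = 90°.

Therefore, the measure of angle ∠XBZ = 90°.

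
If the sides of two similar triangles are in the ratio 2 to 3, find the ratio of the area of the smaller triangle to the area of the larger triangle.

Area scales with the square of linear dimensions. If every length is multiplied by 2/3, then the area is multiplied by (2/3)^2 = 4/9.
The area ratio is 4:9.

4:9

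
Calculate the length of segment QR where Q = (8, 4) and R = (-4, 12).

d = sqrt((-4 - 8)^2 + (12 - 4)^2)
d = sqrt(-12^2 + 8^2)
d = sqrt(144 + 64)
d = sqrt(208) = 4*sqrt(13)

4*sqrt(13)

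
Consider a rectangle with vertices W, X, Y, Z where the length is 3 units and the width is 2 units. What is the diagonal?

Using the Pythagorean theorem:
d² = 3² + 2² = 9 + 4 = 13
d = sqrt(13)

sqrt(13)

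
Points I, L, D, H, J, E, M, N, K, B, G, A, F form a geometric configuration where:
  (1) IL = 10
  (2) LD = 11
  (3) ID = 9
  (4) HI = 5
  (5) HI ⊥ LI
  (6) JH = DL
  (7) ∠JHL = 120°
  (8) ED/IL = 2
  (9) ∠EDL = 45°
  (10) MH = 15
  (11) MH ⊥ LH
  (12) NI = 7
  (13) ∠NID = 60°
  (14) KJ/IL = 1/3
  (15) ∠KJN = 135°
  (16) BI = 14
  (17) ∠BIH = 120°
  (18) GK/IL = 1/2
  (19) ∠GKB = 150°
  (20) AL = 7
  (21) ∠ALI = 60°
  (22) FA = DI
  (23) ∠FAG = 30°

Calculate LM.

Step 1: By the law of cosines on triangle LIH: LH² = 10² + 5² − 2·10·5·cos(90°) = 125, so LH = 5·√5.
Step 2: By the law of cosines on triangle LHM: LM² = (5·√5)² + 15² − 2·5·√5·15·cos(90°) = 350, so LM = 5·√14.

Therefore, the length of LM = 5·√14.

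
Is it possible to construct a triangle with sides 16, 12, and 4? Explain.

The longest side is 16. The other two sides sum to 4 + 12 = 16.
Since 16 ≤ 16, the two shorter sides cannot reach around to close the triangle.

No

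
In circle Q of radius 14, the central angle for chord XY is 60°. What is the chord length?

Chord length = 2r sin(θ/2)
= 2 × 14 × sin(60°/2)
= 2 × 14 × sin(30°)
= 14

14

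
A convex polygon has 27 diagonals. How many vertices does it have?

Using d = n(n - 3)/2, we solve 27 = n(n - 3)/2.
So n(n - 3) = 54.
Testing n = 9: 9 * 6 = 54 = 54. Correct.
The polygon has 9 sides.

9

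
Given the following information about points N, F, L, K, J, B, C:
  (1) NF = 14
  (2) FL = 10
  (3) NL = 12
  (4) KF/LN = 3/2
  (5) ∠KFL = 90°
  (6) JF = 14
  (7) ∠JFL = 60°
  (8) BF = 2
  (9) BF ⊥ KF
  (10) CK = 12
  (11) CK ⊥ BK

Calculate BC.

From the given relations: KF = 3/2·LN = 3/2·12 = 18.
Step 1: By the law of cosines on triangle BFK: BK² = 2² + 18² − 2·2·18·cos(90°) = 328, so BK = 2·√82.
Step 2: By the law of cosines on triangle BKC: BC² = (2·√82)² + 12² − 2·2·√82·12·cos(90°) = 472, so BC = 2·√118.

Therefore, the length of BC = 2·√118.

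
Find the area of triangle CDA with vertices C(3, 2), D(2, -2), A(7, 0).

Using the Shoelace formula for a triangle:
Area = (1/2)|x0(y1 - y2) + x1(y2 - y0) + x2(y0 - y1)|
Area = (1/2)|3(-2 - 0) + 2(0 - 2) + 7(2 - -2)|
Area = (1/2)|-6 + -4 + 28|
Area = (1/2)|18|
Area = (1/2)(18)
Area = 9

9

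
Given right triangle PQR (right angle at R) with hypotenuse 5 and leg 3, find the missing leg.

Rearranging the Pythagorean theorem to solve for the unknown leg:
leg^2 = hypotenuse^2 - known_leg^2 = 25 - 9 = 16
leg = sqrt(16) = 4.

4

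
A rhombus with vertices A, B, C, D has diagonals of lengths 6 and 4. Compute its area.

Area = (6 * 4) / 2 = 24 / 2 = 12

12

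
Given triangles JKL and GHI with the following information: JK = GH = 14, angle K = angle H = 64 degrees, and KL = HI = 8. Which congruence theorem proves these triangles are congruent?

Consider the given information: JK = GH = 14, angle K = angle H = 64 degrees, and KL = HI = 8
This is not AAS or HL: AAS requires two angles and a non-included side. HL only applies to right triangles with matching hypotenuse and leg.
The correct criterion is SAS. Two pairs of corresponding sides and the included angle are equal (Side-Angle-Side).

SAS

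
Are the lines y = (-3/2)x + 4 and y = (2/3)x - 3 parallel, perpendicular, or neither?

Slope of line 1: m1 = -3/2
Slope of line 2: m2 = 2/3
m1 * m2 = -1, so perpendicular.

Perpendicular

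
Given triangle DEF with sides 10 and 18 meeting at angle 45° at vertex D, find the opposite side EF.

When two sides and the included angle are known, the law of cosines gives the third side.
c^2 = a^2 + b^2 - 2ab cos(C) generalizes the Pythagorean theorem to non-right triangles.
Here: EF^2 = 100 + 324 - 360*(sqrt(2)/2) = 424 - 180*sqrt(2)
EF = 2*sqrt(106 - 45*sqrt(2))

2*sqrt(106 - 45*sqrt(2))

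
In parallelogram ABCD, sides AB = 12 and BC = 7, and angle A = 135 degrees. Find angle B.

In a parallelogram, consecutive angles are supplementary (sum to 180°).
angle B = 180 - angle A
angle B = 180 - 135
angle B = 45 degrees

45 degrees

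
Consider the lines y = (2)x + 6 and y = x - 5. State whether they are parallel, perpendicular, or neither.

Slope of line 1: m1 = 2
Slope of line 2: m2 = 1
m1 != m2 and m1*m2 = 2 != -1. Neither.

Neither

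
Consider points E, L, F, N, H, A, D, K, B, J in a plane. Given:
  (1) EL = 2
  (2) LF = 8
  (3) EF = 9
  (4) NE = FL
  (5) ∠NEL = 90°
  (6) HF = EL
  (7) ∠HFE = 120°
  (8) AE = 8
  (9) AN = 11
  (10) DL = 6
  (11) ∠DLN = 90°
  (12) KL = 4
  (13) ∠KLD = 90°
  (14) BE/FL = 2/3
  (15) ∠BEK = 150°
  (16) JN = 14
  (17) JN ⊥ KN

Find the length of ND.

From the given relations: NE = FL = 8.
Step 1: By the law of cosines on triangle LEN: LN² = 2² + 8² − 2·2·8·cos(90°) = 68, so LN = 2·√17.
Step 2: By the law of cosines on triangle NLD: ND² = (2·√17)² + 6² − 2·2·√17·6·cos(90°) = 104, so ND = 2·√26.

Therefore, the length of ND = 2·√26.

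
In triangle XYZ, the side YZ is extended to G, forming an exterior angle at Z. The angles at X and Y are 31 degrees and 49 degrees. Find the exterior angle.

The interior angle at Z is 180 - 31 - 49 = 100 degrees.
The exterior angle and interior angle at Z are supplementary:
Exterior angle = 180 - 100 = 80 degrees.

80 degrees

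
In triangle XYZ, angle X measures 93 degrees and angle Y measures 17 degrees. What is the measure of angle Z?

By the triangle angle sum property, the three interior angles of any triangle add up to 180°.
We know angle X = 93° and angle Y = 17°, so their sum is 110°.
Therefore angle Z = 180° - 110° = 70°.

70 degrees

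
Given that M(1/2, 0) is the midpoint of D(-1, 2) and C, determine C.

Using the midpoint formula: M = ((x1 + x2)/2, (y1 + y2)/2)
We know M = (1/2, 0) and D = (-1, 2)
For x: 1/2 = (-1 + x2)/2, so x2 = 2*1/2 - -1 = 2
For y: 0 = (2 + y2)/2, so y2 = 2*0 - 2 = -2
C = (2, -2)

(2, -2)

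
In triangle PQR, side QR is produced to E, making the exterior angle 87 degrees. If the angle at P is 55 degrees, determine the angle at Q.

angle Q = 87 - 55 = 32 degrees (exterior angle theorem).

32 degrees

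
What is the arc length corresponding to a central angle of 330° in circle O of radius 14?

The full circumference is 2πr = 2π(14) = 28*pi.
The arc spans 330° out of 360°, which is a fraction of 11/12.
Arc length = 28*pi × 11/12 = 77*pi/3.

77*pi/3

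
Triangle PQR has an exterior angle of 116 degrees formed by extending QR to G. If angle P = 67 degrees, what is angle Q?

By the exterior angle theorem: exterior angle = sum of remote interior angles.
116 = 67 + angle Q
angle Q = 116 - 67 = 49 degrees

49 degrees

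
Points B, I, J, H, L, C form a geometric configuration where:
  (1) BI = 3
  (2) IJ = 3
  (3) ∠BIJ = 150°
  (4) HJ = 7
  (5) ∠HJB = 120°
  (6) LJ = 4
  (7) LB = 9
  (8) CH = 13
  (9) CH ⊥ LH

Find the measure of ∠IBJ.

Step 1: By the law of cosines on triangle BIJ: BJ² = 3² + 3² − 2·3·3·cos(150°) = 33.59, so BJ ≈ 5.8.
Step 2: By the inverse law of cosines on triangle IBJ: cos(∠IBJ) = (3² + 5.8² − 3²) / (2·3·5.8) = 33.59/34.77 = 0.9659, so ∠IBJ = 15°.

Therefore, the measure of angle ∠IBJ = 15°.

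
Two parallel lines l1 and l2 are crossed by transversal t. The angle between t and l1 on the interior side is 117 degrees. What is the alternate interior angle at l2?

Alternate interior angles are equal: 117 degrees.

117 degrees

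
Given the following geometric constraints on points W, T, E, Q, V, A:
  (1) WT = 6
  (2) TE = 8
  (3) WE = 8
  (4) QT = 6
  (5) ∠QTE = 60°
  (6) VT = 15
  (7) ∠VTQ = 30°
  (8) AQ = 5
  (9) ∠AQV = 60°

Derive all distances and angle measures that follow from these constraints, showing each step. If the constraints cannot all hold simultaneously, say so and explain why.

The constraints are consistent.

Step 1: From ET = 8, TQ = 6, and ∠ETQ = 60°, by the law of cosines:
  EQ² = ET² + TQ² - 2·ET·TQ·cos(60°) = 64 + 36 - 48 = 52
  EQ = 2·√13

Step 2: From QT = 6, TV = 15, and ∠QTV = 30°, by the law of cosines:
  QV² = QT² + TV² - 2·QT·TV·cos(30°) = 36 + 225 - 155.9 = 105.1
  QV ≈ 10.25

Step 3: From WE = 8, WT = 6, ET = 8, by the inverse law of cosines:
  cos(∠EWT) = (WE² + WT² - ET²) / (2·WE·WT)
  ∠EWT = 67.98°

Step 4: From TE = 8, TW = 6, EW = 8, by the inverse law of cosines:
  cos(∠ETW) = (TE² + TW² - EW²) / (2·TE·TW)
  ∠ETW = 67.98°

Step 5: From ET = 8, EW = 8, TW = 6, by the inverse law of cosines:
  cos(∠TEW) = (ET² + EW² - TW²) / (2·ET·EW)
  ∠TEW = 44.05°

Step 6: From VQ = 10.25, QA = 5, and ∠VQA = 60°, by the law of cosines:
  VA² = VQ² + QA² - 2·VQ·QA·cos(60°) = 105.1 + 25 - 51.26 = 78.85
  VA ≈ 8.88

Step 7: From EQ = 2·√13, ET = 8, QT = 6, by the inverse law of cosines:
  cos(∠QET) = (EQ² + ET² - QT²) / (2·EQ·ET)
  ∠QET = 46.1°

Step 8: From QE = 2·√13, QT = 6, ET = 8, by the inverse law of cosines:
  cos(∠EQT) = (QE² + QT² - ET²) / (2·QE·QT)
  ∠EQT = 73.9°

Step 9: From QT = 6, QV = 10.25, TV = 15, by the inverse law of cosines:
  cos(∠TQV) = (QT² + QV² - TV²) / (2·QT·QV)
  ∠TQV = 132.99°

Step 10: From VQ = 10.25, VT = 15, QT = 6, by the inverse law of cosines:
  cos(∠QVT) = (VQ² + VT² - QT²) / (2·VQ·VT)
  ∠QVT = 17.01°

Step 11: From VA = 8.88, VQ = 10.25, AQ = 5, by the inverse law of cosines:
  cos(∠AVQ) = (VA² + VQ² - AQ²) / (2·VA·VQ)
  ∠AVQ = 29.19°

Step 12: From AQ = 5, AV = 8.88, QV = 10.25, by the inverse law of cosines:
  cos(∠QAV) = (AQ² + AV² - QV²) / (2·AQ·AV)
  ∠QAV = 90.81°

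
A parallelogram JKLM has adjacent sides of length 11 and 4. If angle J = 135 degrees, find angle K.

Opposite sides of a parallelogram are parallel, so consecutive angles form co-interior angles on a transversal.
Co-interior angles sum to 180°, giving angle K = 180 - 135 = 45 degrees.

45 degrees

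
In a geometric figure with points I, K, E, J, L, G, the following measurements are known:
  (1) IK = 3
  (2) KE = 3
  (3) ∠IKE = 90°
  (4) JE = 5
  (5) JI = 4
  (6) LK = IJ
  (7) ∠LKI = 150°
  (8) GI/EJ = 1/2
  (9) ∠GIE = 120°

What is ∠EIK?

Step 1: By the law of cosines on triangle IKE: IE² = 3² + 3² − 2·3·3·cos(90°) = 18, so IE = 3·√2.
Step 2: By the inverse law of cosines on triangle EIK: cos(∠EIK) = ((3·√2)² + 3² − 3²) / (2·3·√2·3) = 18/25.46 = 0.7071, so ∠EIK = 45°.

Therefore, the measure of angle ∠EIK = 45°.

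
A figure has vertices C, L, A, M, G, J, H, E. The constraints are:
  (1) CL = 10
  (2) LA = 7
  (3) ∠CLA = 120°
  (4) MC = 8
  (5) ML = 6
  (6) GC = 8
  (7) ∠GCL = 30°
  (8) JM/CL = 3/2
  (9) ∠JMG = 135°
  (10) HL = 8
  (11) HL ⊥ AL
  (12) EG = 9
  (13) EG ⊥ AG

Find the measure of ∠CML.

Step 1: By the inverse law of cosines on triangle CML: cos(∠CML) = (8² + 6² − 10²) / (2·8·6) = 0/96 = 0, so ∠CML = 90°.

Therefore, the measure of angle ∠CML = 90°.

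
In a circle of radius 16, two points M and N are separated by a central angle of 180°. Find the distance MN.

Chord = 2(16) sin(90°) = 32

32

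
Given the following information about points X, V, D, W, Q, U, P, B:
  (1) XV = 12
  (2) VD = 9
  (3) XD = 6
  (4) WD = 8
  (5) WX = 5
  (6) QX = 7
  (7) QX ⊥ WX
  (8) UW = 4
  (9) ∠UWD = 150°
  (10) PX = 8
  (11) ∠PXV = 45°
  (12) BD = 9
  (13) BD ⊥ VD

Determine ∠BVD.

Step 1: By the law of cosines on triangle VDB: VB² = 9² + 9² − 2·9·9·cos(90°) = 162, so VB = 9·√2.
Step 2: By the inverse law of cosines on triangle BVD: cos(∠BVD) = ((9·√2)² + 9² − 9²) / (2·9·√2·9) = 162/229.1 = 0.7071, so ∠BVD = 45°.

Therefore, the measure of angle ∠BVD = 45°.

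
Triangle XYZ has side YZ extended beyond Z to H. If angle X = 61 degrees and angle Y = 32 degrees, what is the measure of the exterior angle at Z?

Exterior angle = 61 + 32 = 93 degrees (exterior angle theorem).

93 degrees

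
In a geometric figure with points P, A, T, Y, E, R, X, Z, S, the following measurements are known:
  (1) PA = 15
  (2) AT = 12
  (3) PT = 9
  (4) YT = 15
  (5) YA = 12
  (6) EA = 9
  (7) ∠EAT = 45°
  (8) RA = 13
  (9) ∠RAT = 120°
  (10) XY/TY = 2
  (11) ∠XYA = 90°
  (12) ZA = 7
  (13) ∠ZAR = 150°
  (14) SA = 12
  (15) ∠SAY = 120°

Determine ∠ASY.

Step 1: By the law of cosines on triangle SAY: SY² = 12² + 12² − 2·12·12·cos(120°) = 432, so SY = 12·√3.
Step 2: By the inverse law of cosines on triangle ASY: cos(∠ASY) = (12² + (12·√3)² − 12²) / (2·12·12·√3) = 432/498.83 = 0.866, so ∠ASY = 30°.

Therefore, the measure of angle ∠ASY = 30°.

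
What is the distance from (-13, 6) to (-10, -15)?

The horizontal distance is |-10 - -13| = 3 and the vertical distance is |-15 - 6| = 21.
By the Pythagorean theorem, d = sqrt(3^2 + 21^2) = sqrt(450) = 15*sqrt(2).

15*sqrt(2)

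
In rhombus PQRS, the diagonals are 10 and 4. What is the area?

The diagonals of a rhombus divide it into four right triangles.
Each triangle has legs 10/ 2 = 5 and 4/2 = 2, so each has area (1/2)*5*2 = 5.
Four such triangles give total area = (d1 * d2) / 2 = 20.

20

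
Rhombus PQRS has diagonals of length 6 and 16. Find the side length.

In a rhombus, the diagonals bisect each other perpendicularly, creating four congruent right triangles.
Each triangle has legs 3 (half of 6) and 8 (half of 16).
The hypotenuse of each right triangle is a side of the rhombus:
side = sqrt(3^2 + 8^2) = sqrt(73)

sqrt(73)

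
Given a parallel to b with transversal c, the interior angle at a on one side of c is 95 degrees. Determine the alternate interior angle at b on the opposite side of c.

Alternate interior angles lie on opposite sides of the transversal, between the parallel lines.
By the alternate interior angle theorem, they are equal: 95 degrees.

95 degrees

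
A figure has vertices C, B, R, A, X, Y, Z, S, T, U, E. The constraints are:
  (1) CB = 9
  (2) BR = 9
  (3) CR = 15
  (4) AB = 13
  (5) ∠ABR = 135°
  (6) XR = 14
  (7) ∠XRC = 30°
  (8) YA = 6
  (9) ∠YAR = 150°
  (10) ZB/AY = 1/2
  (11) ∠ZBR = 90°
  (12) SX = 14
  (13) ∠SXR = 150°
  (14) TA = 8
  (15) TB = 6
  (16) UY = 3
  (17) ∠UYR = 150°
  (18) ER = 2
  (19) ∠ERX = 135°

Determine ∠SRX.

Step 1: By the law of cosines on triangle RXS: RS² = 14² + 14² − 2·14·14·cos(150°) = 731.48, so RS ≈ 27.05.
Step 2: By the inverse law of cosines on triangle SRX: cos(∠SRX) = (27.05² + 14² − 14²) / (2·27.05·14) = 731.48/757.29 = 0.9659, so ∠SRX = 15°.

Therefore, the measure of angle ∠SRX = 15°.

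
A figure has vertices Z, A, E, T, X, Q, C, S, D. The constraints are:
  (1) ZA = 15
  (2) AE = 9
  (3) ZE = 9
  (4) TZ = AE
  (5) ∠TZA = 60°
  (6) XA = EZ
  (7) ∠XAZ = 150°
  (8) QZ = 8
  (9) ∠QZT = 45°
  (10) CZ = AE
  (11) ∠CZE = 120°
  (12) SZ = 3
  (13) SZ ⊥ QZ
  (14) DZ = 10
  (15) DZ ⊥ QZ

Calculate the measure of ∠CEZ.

From the given relations: CZ = AE = 9.
Step 1: By the law of cosines on triangle EZC: EC² = 9² + 9² − 2·9·9·cos(120°) = 243, so EC = 9·√3.
Step 2: By the inverse law of cosines on triangle CEZ: cos(∠CEZ) = ((9·√3)² + 9² − 9²) / (2·9·√3·9) = 243/280.59 = 0.866, so ∠CEZ = 30°.

Therefore, the measure of angle ∠CEZ = 30°.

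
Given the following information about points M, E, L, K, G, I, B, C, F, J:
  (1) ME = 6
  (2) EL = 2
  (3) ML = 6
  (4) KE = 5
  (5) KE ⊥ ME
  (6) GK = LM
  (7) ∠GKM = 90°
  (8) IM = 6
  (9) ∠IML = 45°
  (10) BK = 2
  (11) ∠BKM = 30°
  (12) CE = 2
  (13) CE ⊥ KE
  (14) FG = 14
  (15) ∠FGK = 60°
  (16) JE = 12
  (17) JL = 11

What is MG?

From the given relations: GK = LM = 6.
Step 1: By the law of cosines on triangle KEM: KM² = 5² + 6² − 2·5·6·cos(90°) = 61, so KM = √61.
Step 2: By the law of cosines on triangle MKG: MG² = √61² + 6² − 2·√61·6·cos(90°) = 97, so MG = √97.

Therefore, the length of MG = √97.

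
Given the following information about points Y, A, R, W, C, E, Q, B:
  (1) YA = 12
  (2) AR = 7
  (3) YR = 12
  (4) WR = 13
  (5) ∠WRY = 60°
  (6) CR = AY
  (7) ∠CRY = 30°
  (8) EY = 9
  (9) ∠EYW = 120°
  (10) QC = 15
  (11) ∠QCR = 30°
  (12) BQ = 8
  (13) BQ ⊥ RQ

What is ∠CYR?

From the given relations: CR = AY = 12.
Step 1: By the law of cosines on triangle YRC: YC² = 12² + 12² − 2·12·12·cos(30°) = 38.58, so YC ≈ 6.21.
Step 2: By the inverse law of cosines on triangle CYR: cos(∠CYR) = (6.21² + 12² − 12²) / (2·6.21·12) = 38.58/149.08 = 0.2588, so ∠CYR = 75°.

Therefore, the measure of angle ∠CYR = 75°.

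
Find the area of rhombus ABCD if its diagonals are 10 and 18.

Area = (10 * 18) / 2 = 180 / 2 = 90

90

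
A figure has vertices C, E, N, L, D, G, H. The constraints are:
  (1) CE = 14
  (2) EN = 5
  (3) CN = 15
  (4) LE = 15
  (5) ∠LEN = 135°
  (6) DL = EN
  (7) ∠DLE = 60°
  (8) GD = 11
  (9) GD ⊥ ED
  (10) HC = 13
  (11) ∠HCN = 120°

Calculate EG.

From the given relations: DL = EN = 5.
Step 1: By the law of cosines on triangle ELD: ED² = 15² + 5² − 2·15·5·cos(60°) = 175, so ED = 5·√7.
Step 2: By the law of cosines on triangle EDG: EG² = (5·√7)² + 11² − 2·5·√7·11·cos(90°) = 296, so EG = 2·√74.

Therefore, the length of EG = 2·√74.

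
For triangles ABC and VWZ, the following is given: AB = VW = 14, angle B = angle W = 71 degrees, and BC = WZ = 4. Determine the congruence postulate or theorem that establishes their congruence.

Consider the given information: AB = VW = 14, angle B = angle W = 71 degrees, and BC = WZ = 4
This is not ASA or HL: ASA requires two angles and the side between them. HL only applies to right triangles with matching hypotenuse and leg.
The correct criterion is SAS. Two pairs of corresponding sides and the included angle are equal (Side-Angle-Side).

SAS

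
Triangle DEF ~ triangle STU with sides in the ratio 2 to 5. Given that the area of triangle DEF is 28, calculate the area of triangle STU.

The ratio of areas of similar triangles = (side ratio)^2.
Side ratio = 2:5, so area ratio = 4:25.
Area of STU / Area of DEF = 25/4
Area of STU = 28 * 25/4 = 175

175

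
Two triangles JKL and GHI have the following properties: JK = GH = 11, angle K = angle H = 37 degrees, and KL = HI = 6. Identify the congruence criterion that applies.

Consider the given information: JK = GH = 11, angle K = angle H = 37 degrees, and KL = HI = 6
This is not SSS or AAS: SSS requires all three pairs of sides, but we don't have that. AAS requires two angles and a non-included side.
The correct criterion is SAS. Two pairs of corresponding sides and the included angle are equal (Side-Angle-Side).

SAS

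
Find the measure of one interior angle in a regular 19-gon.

Each interior angle of a regular n-gon is (n - 2) * 180 / n.
For n = 19: (19 - 2) * 180 / 19 = 3060/19 = 3060/19 degrees.

3060/19 degrees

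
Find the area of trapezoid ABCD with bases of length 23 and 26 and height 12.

Area of a trapezoid = (base1 + base2) * height / 2
Area = (23 + 26) * 12 / 2
Area = 49 * 12 / 2
Area = 588 / 2
Area = 294

294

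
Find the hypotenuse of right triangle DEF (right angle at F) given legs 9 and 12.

In a right triangle, the square of the hypotenuse equals the sum of the squares of the two legs.
The legs are 9 and 12, so the hypotenuse = sqrt(81 + 144) = sqrt(225) = 15.

15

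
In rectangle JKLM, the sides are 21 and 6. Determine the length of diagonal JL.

Using the Pythagorean theorem:
d² = 21² + 6² = 441 + 36 = 477
d = sqrt(477) = 3*sqrt(53)

3*sqrt(53)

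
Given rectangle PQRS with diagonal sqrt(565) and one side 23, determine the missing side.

b = sqrt(d^2 - a^2) = sqrt(565 - 529) = sqrt(36) = 6

6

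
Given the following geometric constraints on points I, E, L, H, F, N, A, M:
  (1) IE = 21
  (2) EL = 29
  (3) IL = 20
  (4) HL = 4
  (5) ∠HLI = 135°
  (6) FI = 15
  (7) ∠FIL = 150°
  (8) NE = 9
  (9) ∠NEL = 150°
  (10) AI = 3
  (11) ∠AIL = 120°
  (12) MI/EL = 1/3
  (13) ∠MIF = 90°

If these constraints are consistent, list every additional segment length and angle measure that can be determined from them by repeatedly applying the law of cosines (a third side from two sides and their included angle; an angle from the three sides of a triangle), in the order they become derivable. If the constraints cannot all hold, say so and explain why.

The constraints are consistent. Derivable facts, in order:
After 1 step:
- FM ≈ 17.85
- IH ≈ 23
- LA ≈ 21.66
- LF ≈ 33.83
- LN ≈ 37.07
- ∠EIL = 90°
- ∠ELI = 46.4°
- ∠IEL = 43.6°
After 2 steps:
- ∠ALI = 6.89°
- ∠ELN = 6.97°
- ∠ENL = 23.03°
- ∠FLI = 12.81°
- ∠FMI = 57.2°
- ∠HIL = 7.06°
- ∠IAL = 53.11°
- ∠IFL = 17.19°
- ∠IFM = 32.8°
- ∠IHL = 37.94°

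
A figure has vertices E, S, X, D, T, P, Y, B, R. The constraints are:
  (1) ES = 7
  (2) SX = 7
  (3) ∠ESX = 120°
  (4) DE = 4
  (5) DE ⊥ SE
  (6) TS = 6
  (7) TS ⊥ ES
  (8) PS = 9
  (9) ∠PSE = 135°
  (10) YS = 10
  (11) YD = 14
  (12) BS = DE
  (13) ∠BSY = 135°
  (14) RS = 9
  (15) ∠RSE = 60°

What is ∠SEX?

Step 1: By the law of cosines on triangle ESX: EX² = 7² + 7² − 2·7·7·cos(120°) = 147, so EX = 7·√3.
Step 2: By the inverse law of cosines on triangle SEX: cos(∠SEX) = (7² + (7·√3)² − 7²) / (2·7·7·√3) = 147/169.74 = 0.866, so ∠SEX = 30°.

Therefore, the measure of angle ∠SEX = 30°.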